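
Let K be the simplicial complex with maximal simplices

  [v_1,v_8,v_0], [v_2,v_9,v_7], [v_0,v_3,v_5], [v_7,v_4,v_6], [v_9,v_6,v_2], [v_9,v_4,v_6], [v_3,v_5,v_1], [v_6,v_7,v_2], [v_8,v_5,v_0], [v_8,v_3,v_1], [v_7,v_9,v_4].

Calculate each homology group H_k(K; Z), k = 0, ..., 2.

We work with the vertex ordering v_0 < v_1 < v_2 < v_3 < v_4 < v_5 < v_6 < v_7 < v_8 < v_9. The simplices of K, each written with vertices in increasing order, are:

  0-simplices (10): [v_0], [v_1], [v_2], [v_3], [v_4], [v_5], [v_6], [v_7], [v_8], [v_9]
  1-simplices (19): (19 of them)
  2-simplices (11): (11 of them)

giving chain groups C_0 ≅ Z^10, C_1 ≅ Z^19, C_2 ≅ Z^11.

∂_1: C_1 → C_0 is given by ∂[p,q] = [q] − [p].
As a 10×19 matrix over Z this has rank 8, with invariant factors (1,1,1,1,1,1,1,1).

The boundary map ∂_2: C_2 → C_1 acts by ∂[p,q,r] = [q,r] − [p,r] + [p,q]. For instance
  ∂[v_1,v_3,v_8] = [v_3,v_8] − [v_1,v_8] + [v_1,v_3],
  ∂[v_4,v_6,v_9] = [v_6,v_9] − [v_4,v_9] + [v_4,v_6].
The resulting 19×11 matrix has rank 10, and its Smith normal form has invariant factors (1,1,1,1,1,1,1,1,1,1).

Computing H_k = (kernel of ∂_k) / (image of ∂_{k+1}):

  H_0: rank C_0 − rank ∂_1 = 10 − 8 = 2, and the invariant factors of ∂_1 are all 1, so H_0 ≅ Z^2.
  H_1: rank ker ∂_1 − rank ∂_2 = (19 − 8) − 10 = 1, and the invariant factors of ∂_2 are all 1, so H_1 ≅ Z.
  H_2: rank ker ∂_2 − rank ∂_3 = (11 − 10) − 0 = 1, and there is no ∂_3, so H_2 ≅ Z.

(K is a triangulation of the disjoint union of the 2-sphere S^2 and the Möbius band.)

H_0 ≅ Z^2,  H_1 ≅ Z,  H_2 ≅ Z.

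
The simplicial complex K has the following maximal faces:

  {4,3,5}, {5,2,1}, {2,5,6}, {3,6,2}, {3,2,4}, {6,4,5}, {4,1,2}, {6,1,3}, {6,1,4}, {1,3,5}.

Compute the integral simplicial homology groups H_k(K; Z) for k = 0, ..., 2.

H_0 = Z,  H_1 = Z/2,  H_2 = 0.

We work with the vertex ordering 1 < 2 < 3 < 4 < 5 < 6. The simplices of K, each written with vertices in increasing order, are:

  0-simplices (6): [1], [2], [3], [4], [5], [6]
  1-simplices (15): [1,2], [1,3], [1,4], [1,5], [1,6], [2,3], [2,4], [2,5], [2,6], [3,4], [3,5], [3,6], [4,5], [4,6], [5,6]
  2-simplices (10): [1,2,4], [1,2,5], [1,3,5], [1,3,6], [1,4,6], [2,3,4], [2,3,6], [2,5,6], [3,4,5], [4,5,6]

Hence C_0 ≅ Z^6, C_1 ≅ Z^15, C_2 ≅ Z^10.

∂_1: C_1 → C_0 is given by ∂[p,q] = [q] − [p].
This gives a 6×15 integer matrix of rank 5; reducing to Smith normal form yields diagonal entries (1,1,1,1,1).

∂_2: C_2 → C_1 acts by ∂[p,q,r] = [q,r] − [p,r] + [p,q]. For instance
  ∂[1,4,6] = [4,6] − [1,6] + [1,4],
  ∂[2,5,6] = [5,6] − [2,6] + [2,5].
The 15×10 boundary matrix has rank 10 and Smith normal form diag(1,1,1,1,1,1,1,1,1,2).

Now H_k = ker ∂_k / im ∂_{k+1}, so:

  H_0: rank C_0 − rank ∂_1 = 6 − 5 = 1, and the invariant factors of ∂_1 are all 1, so H_0 ≅ Z.
  H_1: rank ker ∂_1 − rank ∂_2 = (15 − 5) − 10 = 0, and ∂_2 has invariant factor 2 > 1, so H_1 ≅ Z/2.
  H_2: rank ker ∂_2 − rank ∂_3 = (10 − 10) − 0 = 0, and there is no ∂_3, so H_2 ≅ 0.

(K is a triangulation of the real projective plane RP^2.)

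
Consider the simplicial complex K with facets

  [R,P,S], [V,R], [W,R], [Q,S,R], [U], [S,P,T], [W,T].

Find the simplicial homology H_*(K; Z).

We work with the vertex ordering P < Q < R < S < T < U < V < W. The simplices of K, each written with vertices in increasing order, are:

  0-simplices (8): P, Q, R, S, T, U, V, W
  1-simplices (10): PR, PS, PT, QR, QS, RS, RV, RW, ST, TW
  2-simplices (3): PRS, PST, QRS

Hence C_0 ≅ Z^8, C_1 ≅ Z^10, C_2 ≅ Z^3.

The boundary map ∂_1: C_1 → C_0 maps an edge to its endpoints' difference, ∂[p,q] = q − p. For instance
  ∂ST = T − S.
The 8×10 boundary matrix has rank 6 and Smith normal form diag(1,1,1,1,1,1).

The boundary map ∂_2: C_2 → C_1 maps a triangle to the signed sum of its edges. For instance
  ∂QRS = RS − QS + QR,
  ∂PRS = RS − PS + PR.
As a 10×3 matrix over Z this has rank 3, with invariant factors (1,1,1).

Now H_k = ker ∂_k / im ∂_{k+1}, so:

  H_0: rank C_0 − rank ∂_1 = 8 − 6 = 2, and the invariant factors of ∂_1 are all 1, so H_0 = Z^2.
  H_1: rank ker ∂_1 − rank ∂_2 = (10 − 6) − 3 = 1, and the invariant factors of ∂_2 are all 1, so H_1 = Z.
  H_2: rank ker ∂_2 − rank ∂_3 = (3 − 3) − 0 = 0, and there is no ∂_3, so H_2 = 0.

As a check, the Euler characteristic is 8 − 10 + 3 = 1, which agrees with 2 − 1 + 0 = 1.

H_0 = Z^2,  H_1 = Z,  H_2 = 0.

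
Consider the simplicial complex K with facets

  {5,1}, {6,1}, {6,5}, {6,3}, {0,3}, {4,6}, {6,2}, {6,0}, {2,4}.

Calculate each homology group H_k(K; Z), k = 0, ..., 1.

H_0 ≅ Z,  H_1 ≅ Z^3.

Fix the vertex order 0 < 1 < 2 < 3 < 4 < 5 < 6 and write every simplex with vertices in increasing order. Then dim K = 1 and the simplices of K are:

  0-simplices (7): [0], [1], [2], [3], [4], [5], [6]
  1-simplices (9): [0,3], [0,6], [1,5], [1,6], [2,4], [2,6], [3,6], [4,6], [5,6]

Hence C_0 ≅ Z^7, C_1 ≅ Z^9.

∂_1: C_1 → C_0 sends each edge [p,q] (with p < q) to q − p. For instance
  ∂[2,6] = [6] − [2].
The resulting 7×9 matrix has rank 6, and its Smith normal form has invariant factors (1,1,1,1,1,1).

Computing H_k = (kernel of ∂_k) / (image of ∂_{k+1}):

  H_0: rank C_0 − rank ∂_1 = 7 − 6 = 1, and the invariant factors of ∂_1 are all 1, so H_0 ≅ Z.
  H_1: rank ker ∂_1 − rank ∂_2 = (9 − 6) − 0 = 3, and there is no ∂_2, so H_1 ≅ Z^3.

As a check, the Euler characteristic is 7 − 9 = -2, which agrees with 1 − 3 = -2.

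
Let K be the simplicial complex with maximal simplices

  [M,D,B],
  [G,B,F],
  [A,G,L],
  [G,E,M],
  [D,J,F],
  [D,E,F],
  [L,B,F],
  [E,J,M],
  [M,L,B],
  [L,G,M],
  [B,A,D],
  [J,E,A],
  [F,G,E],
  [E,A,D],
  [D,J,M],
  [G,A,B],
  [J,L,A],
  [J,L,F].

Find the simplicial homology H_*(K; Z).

Take the total order A < B < D < E < F < G < J < L < M on the vertex set. Then K (dimension 2) consists of the simplices:

  0-simplices (9): A, B, D, E, F, G, J, L, M
  1-simplices (27): AB, AD, AE, AG, AJ, AL, BD, BF, BG, BL, BM, DE, DF, DJ, DM, EF, EG, EJ, EM, FG, FJ, FL, GL, GM, JL, JM, LM
  2-simplices (18): ABD, ABG, ADE, AEJ, AGL, AJL, BDM, BFG, BFL, BLM, DEF, DFJ, DJM, EFG, EGM, EJM, FJL, GLM

so the chain groups are C_0 ≅ Z^9, C_1 ≅ Z^27, C_2 ≅ Z^18.

∂_1: C_1 → C_0 is given by ∂[p,q] = [q] − [p].
As a 9×27 matrix over Z this has rank 8, with invariant factors (1,1,1,1,1,1,1,1).

Boundary ∂_2: C_2 → C_1 maps a triangle to the signed sum of its edges. For instance
  ∂EFG = FG − EG + EF,
  ∂GLM = LM − GM + GL.
This gives a 27×18 integer matrix of rank 18; reducing to Smith normal form yields diagonal entries (1,1,1,1,1,1,1,1,1,1,1,1,1,1,1,1,1,2).

Now H_k = ker ∂_k / im ∂_{k+1}, so:

  H_0: rank C_0 − rank ∂_1 = 9 − 8 = 1, and the invariant factors of ∂_1 are all 1, so H_0 = Z.
  H_1: rank ker ∂_1 − rank ∂_2 = (27 − 8) − 18 = 1, and ∂_2 has invariant factor 2 > 1, so H_1 = Z × Z/2.
  H_2: rank ker ∂_2 − rank ∂_3 = (18 − 18) − 0 = 0, and there is no ∂_3, so H_2 = 0.

H_0 = Z,  H_1 = Z × Z/2,  H_2 = 0.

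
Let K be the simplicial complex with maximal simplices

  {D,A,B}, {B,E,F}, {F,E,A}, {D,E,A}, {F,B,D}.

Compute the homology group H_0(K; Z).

Fix the vertex order A < B < D < E < F and write every simplex with vertices in increasing order. Then dim K = 2 and the simplices of K are:

  0-simplices (5): A, B, D, E, F
  1-simplices (10): AB, AD, AE, AF, BD, BE, BF, DE, DF, EF
  2-simplices (5): ABD, ADE, AEF, BDF, BEF

so the chain groups are C_0 ≅ Z^5, C_1 ≅ Z^10, C_2 ≅ Z^5.

The boundary map ∂_1: C_1 → C_0 sends each edge [p,q] (with p < q) to q − p. For instance
  ∂AB = B − A.
This gives a 5×10 integer matrix of rank 4; reducing to Smith normal form yields diagonal entries (1,1,1,1).

The boundary map ∂_2: C_2 → C_1 acts by ∂[p,q,r] = [q,r] − [p,r] + [p,q]. For instance
  ∂ABD = BD − AD + AB,
  ∂BDF = DF − BF + BD.
The 10×5 boundary matrix has rank 5 and Smith normal form diag(1,1,1,1,1).

From H_k ≅ ker(∂_k) / im(∂_{k+1}) we obtain:

  H_0: rank C_0 − rank ∂_1 = 5 − 4 = 1, and the invariant factors of ∂_1 are all 1, so H_0 = Z.

H_0 = Z.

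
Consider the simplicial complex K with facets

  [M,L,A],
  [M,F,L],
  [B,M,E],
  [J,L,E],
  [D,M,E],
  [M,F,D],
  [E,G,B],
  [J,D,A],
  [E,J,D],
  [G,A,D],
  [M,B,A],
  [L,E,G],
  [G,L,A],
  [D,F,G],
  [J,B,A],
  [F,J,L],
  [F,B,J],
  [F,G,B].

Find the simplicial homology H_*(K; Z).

H_0 = Z,  H_1 = Z^2,  H_2 = Z.

K has 9 vertices, 27 edges, 18 triangles.
rank ∂_0 = 0, rank ∂_1 = 8 ⇒ b_0 = 9 − 0 − 8 = 1; all invariant factors of ∂_1 are 1 so no torsion. So H_0 ≅ Z.
rank ∂_1 = 8, rank ∂_2 = 17 ⇒ b_1 = 27 − 8 − 17 = 2; all invariant factors of ∂_2 are 1 so no torsion. So H_1 ≅ Z^2.
rank ∂_2 = 17, rank ∂_3 = 0 ⇒ b_2 = 18 − 17 − 0 = 1. So H_2 ≅ Z.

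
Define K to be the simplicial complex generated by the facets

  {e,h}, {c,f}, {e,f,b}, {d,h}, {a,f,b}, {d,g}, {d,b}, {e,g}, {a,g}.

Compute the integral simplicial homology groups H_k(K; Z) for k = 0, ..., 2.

Fix the vertex order a < b < c < d < e < f < g < h and write every simplex with vertices in increasing order. Then dim K = 2 and the simplices of K are:

  0-simplices (8): a, b, c, d, e, f, g, h
  1-simplices (12): ab, af, ag, bd, be, bf, cf, dg, dh, ef, eg, eh
  2-simplices (2): abf, bef

giving chain groups C_0 ≅ Z^8, C_1 ≅ Z^12, C_2 ≅ Z^2.

Boundary ∂_1: C_1 → C_0 sends each edge [p,q] (with p < q) to q − p. For instance
  ∂dg = g − d.
The 8×12 boundary matrix has rank 7 and Smith normal form diag(1,1,1,1,1,1,1).

The boundary map ∂_2: C_2 → C_1 acts by ∂[p,q,r] = [q,r] − [p,r] + [p,q]. For instance
  ∂bef = ef − bf + be,
  ∂abf = bf − af + ab.
This gives a 12×2 integer matrix of rank 2; reducing to Smith normal form yields diagonal entries (1,1).

Computing H_k = (kernel of ∂_k) / (image of ∂_{k+1}):

  H_0: rank C_0 − rank ∂_1 = 8 − 7 = 1, and the invariant factors of ∂_1 are all 1, so H_0 = Z.
  H_1: rank ker ∂_1 − rank ∂_2 = (12 − 7) − 2 = 3, and the invariant factors of ∂_2 are all 1, so H_1 = Z^3.
  H_2: rank ker ∂_2 − rank ∂_3 = (2 − 2) − 0 = 0, and there is no ∂_3, so H_2 = 0.

H_0 ≅ Z,  H_1 ≅ Z^3,  H_2 = 0.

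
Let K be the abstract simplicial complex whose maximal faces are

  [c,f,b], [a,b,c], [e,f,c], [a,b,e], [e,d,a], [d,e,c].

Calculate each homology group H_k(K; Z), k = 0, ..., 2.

Take the total order a < b < c < d < e < f on the vertex set. Then K (dimension 2) consists of the simplices:

  0-simplices (6): a, b, c, d, e, f
  1-simplices (12): ab, ac, ad, ae, bc, be, bf, cd, ce, cf, de, ef
  2-simplices (6): abc, abe, ade, bcf, cde, cef

so the chain groups are C_0 ≅ Z^6, C_1 ≅ Z^12, C_2 ≅ Z^6.

Boundary ∂_1: C_1 → C_0 is given by ∂[p,q] = [q] − [p]. For instance
  ∂bf = f − b.
As a 6×12 matrix over Z this has rank 5, with invariant factors (1,1,1,1,1).

∂_2: C_2 → C_1 sends each 2-simplex [p,q,r] to [q,r] − [p,r] + [p,q]. For instance
  ∂abc = bc − ac + ab,
  ∂ade = de − ae + ad.
This gives a 12×6 integer matrix of rank 6; reducing to Smith normal form yields diagonal entries (1,1,1,1,1,1).

Computing H_k = (kernel of ∂_k) / (image of ∂_{k+1}):

  H_0: rank C_0 − rank ∂_1 = 6 − 5 = 1, and the invariant factors of ∂_1 are all 1, so H_0 = Z.
  H_1: rank ker ∂_1 − rank ∂_2 = (12 − 5) − 6 = 1, and the invariant factors of ∂_2 are all 1, so H_1 = Z.
  H_2: rank ker ∂_2 − rank ∂_3 = (6 − 6) − 0 = 0, and there is no ∂_3, so H_2 = 0.

H_0 ≅ Z,  H_1 ≅ Z,  H_2 = 0.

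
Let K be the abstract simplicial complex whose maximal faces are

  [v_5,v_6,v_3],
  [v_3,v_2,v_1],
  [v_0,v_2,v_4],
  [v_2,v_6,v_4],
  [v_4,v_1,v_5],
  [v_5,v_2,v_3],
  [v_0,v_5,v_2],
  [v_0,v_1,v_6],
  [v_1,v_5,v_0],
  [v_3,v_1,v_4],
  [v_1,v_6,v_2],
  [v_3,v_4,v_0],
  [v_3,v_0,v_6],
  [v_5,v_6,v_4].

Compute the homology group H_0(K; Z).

Take the total order v_0 < v_1 < v_2 < v_3 < v_4 < v_5 < v_6 on the vertex set. Then K (dimension 2) consists of the simplices:

  0-simplices (7): [v_0], [v_1], [v_2], [v_3], [v_4], [v_5], [v_6]
  1-simplices (21): (21 of them)
  2-simplices (14): (14 of them)

Hence C_0 ≅ Z^7, C_1 ≅ Z^21, C_2 ≅ Z^14.

∂_1: C_1 → C_0 maps an edge to its endpoints' difference, ∂[p,q] = q − p.
The resulting 7×21 matrix has rank 6, and its Smith normal form has invariant factors (1,1,1,1,1,1).

∂_2: C_2 → C_1 maps a triangle to the signed sum of its edges. For instance
  ∂[v_0,v_3,v_6] = [v_3,v_6] − [v_0,v_6] + [v_0,v_3],
  ∂[v_0,v_2,v_4] = [v_2,v_4] − [v_0,v_4] + [v_0,v_2].
As a 21×14 matrix over Z this has rank 13, with invariant factors (1,1,1,1,1,1,1,1,1,1,1,1,1).

From H_k ≅ ker(∂_k) / im(∂_{k+1}) we obtain:

  H_0: rank C_0 − rank ∂_1 = 7 − 6 = 1, and the invariant factors of ∂_1 are all 1, so H_0 ≅ Z.

H_0 ≅ Z.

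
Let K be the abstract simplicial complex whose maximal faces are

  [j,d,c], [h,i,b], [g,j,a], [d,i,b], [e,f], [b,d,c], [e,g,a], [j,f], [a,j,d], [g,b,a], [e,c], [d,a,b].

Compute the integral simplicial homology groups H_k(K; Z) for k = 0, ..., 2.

H_0 ≅ Z,  H_1 ≅ Z^2,  H_2 = 0.

K has 10 vertices, 20 edges, 9 triangles.
rank ∂_0 = 0, rank ∂_1 = 9 ⇒ b_0 = 10 − 0 − 9 = 1; all invariant factors of ∂_1 are 1 so no torsion. So H_0 ≅ Z.
rank ∂_1 = 9, rank ∂_2 = 9 ⇒ b_1 = 20 − 9 − 9 = 2; all invariant factors of ∂_2 are 1 so no torsion. So H_1 ≅ Z^2.
rank ∂_2 = 9, rank ∂_3 = 0 ⇒ b_2 = 9 − 9 − 0 = 0. So H_2 ≅ 0.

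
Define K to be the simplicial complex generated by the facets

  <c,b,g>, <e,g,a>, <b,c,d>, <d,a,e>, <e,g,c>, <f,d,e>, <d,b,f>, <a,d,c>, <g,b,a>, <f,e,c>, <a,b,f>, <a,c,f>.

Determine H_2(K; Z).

Fix the vertex order a < b < c < d < e < f < g and write every simplex with vertices in increasing order. Then dim K = 2 and the simplices of K are:

  0-simplices (7): a, b, c, d, e, f, g
  1-simplices (18): ab, ac, ad, ae, af, ag, bc, bd, bf, bg, cd, ce, cf, cg, de, df, ef, eg
  2-simplices (12): abf, abg, acd, acf, ade, aeg, bcd, bcg, bdf, cef, ceg, def

giving chain groups C_0 ≅ Z^7, C_1 ≅ Z^18, C_2 ≅ Z^12.

The boundary map ∂_1: C_1 → C_0 sends each edge [p,q] (with p < q) to q − p.
As a 7×18 matrix over Z this has rank 6, with invariant factors (1,1,1,1,1,1).

The boundary map ∂_2: C_2 → C_1 maps a triangle to the signed sum of its edges. For instance
  ∂abg = bg − ag + ab,
  ∂acf = cf − af + ac.
The resulting 18×12 matrix has rank 12, and its Smith normal form has invariant factors (1,1,1,1,1,1,1,1,1,1,1,2).

Computing H_k = (kernel of ∂_k) / (image of ∂_{k+1}):

  H_2: rank ker ∂_2 − rank ∂_3 = (12 − 12) − 0 = 0, and there is no ∂_3, so H_2 = 0.

H_2 ≅ 0.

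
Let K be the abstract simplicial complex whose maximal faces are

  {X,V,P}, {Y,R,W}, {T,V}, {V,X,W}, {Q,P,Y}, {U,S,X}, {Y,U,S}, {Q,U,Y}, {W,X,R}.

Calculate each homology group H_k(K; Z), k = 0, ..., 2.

We work with the vertex ordering P < Q < R < S < T < U < V < W < X < Y. The simplices of K, each written with vertices in increasing order, are:

  0-simplices (10): P, Q, R, S, T, U, V, W, X, Y
  1-simplices (19): PQ, PV, PX, PY, QU, QY, RW, RX, RY, SU, SX, SY, TV, UX, UY, VW, VX, WX, WY
  2-simplices (8): PQY, PVX, QUY, RWX, RWY, SUX, SUY, VWX

so the chain groups are C_0 ≅ Z^10, C_1 ≅ Z^19, C_2 ≅ Z^8.

∂_1: C_1 → C_0 is given by ∂[p,q] = [q] − [p].
The 10×19 boundary matrix has rank 9 and Smith normal form diag(1,1,1,1,1,1,1,1,1).

The boundary map ∂_2: C_2 → C_1 acts by ∂[p,q,r] = [q,r] − [p,r] + [p,q]. For instance
  ∂RWX = WX − RX + RW,
  ∂PQY = QY − PY + PQ.
This gives a 19×8 integer matrix of rank 8; reducing to Smith normal form yields diagonal entries (1,1,1,1,1,1,1,1).

Now H_k = ker ∂_k / im ∂_{k+1}, so:

  H_0: rank C_0 − rank ∂_1 = 10 − 9 = 1, and the invariant factors of ∂_1 are all 1, so H_0 ≅ Z.
  H_1: rank ker ∂_1 − rank ∂_2 = (19 − 9) − 8 = 2, and the invariant factors of ∂_2 are all 1, so H_1 ≅ Z^2.
  H_2: rank ker ∂_2 − rank ∂_3 = (8 − 8) − 0 = 0, and there is no ∂_3, so H_2 ≅ 0.

H_0 = Z,  H_1 = Z^2,  H_2 = 0.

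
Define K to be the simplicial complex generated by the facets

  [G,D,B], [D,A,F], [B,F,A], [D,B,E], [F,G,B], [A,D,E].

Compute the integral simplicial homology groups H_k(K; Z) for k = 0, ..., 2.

H_0 ≅ Z,  H_1 ≅ Z,  H_2 = 0.

We work with the vertex ordering A < B < D < E < F < G. The simplices of K, each written with vertices in increasing order, are:

  0-simplices (6): A, B, D, E, F, G
  1-simplices (12): AB, AD, AE, AF, BD, BE, BF, BG, DE, DF, DG, FG
  2-simplices (6): ABF, ADE, ADF, BDE, BDG, BFG

Hence C_0 ≅ Z^6, C_1 ≅ Z^12, C_2 ≅ Z^6.

The boundary map ∂_1: C_1 → C_0 is given by ∂[p,q] = [q] − [p]. For instance
  ∂AE = E − A.
As a 6×12 matrix over Z this has rank 5, with invariant factors (1,1,1,1,1).

Boundary ∂_2: C_2 → C_1 maps a triangle to the signed sum of its edges. For instance
  ∂BFG = FG − BG + BF,
  ∂ABF = BF − AF + AB.
The 12×6 boundary matrix has rank 6 and Smith normal form diag(1,1,1,1,1,1).

Now H_k = ker ∂_k / im ∂_{k+1}, so:

  H_0: rank C_0 − rank ∂_1 = 6 − 5 = 1, and the invariant factors of ∂_1 are all 1, so H_0 = Z.
  H_1: rank ker ∂_1 − rank ∂_2 = (12 − 5) − 6 = 1, and the invariant factors of ∂_2 are all 1, so H_1 = Z.
  H_2: rank ker ∂_2 − rank ∂_3 = (6 − 6) − 0 = 0, and there is no ∂_3, so H_2 = 0.

As a check, the Euler characteristic is 6 − 12 + 6 = 0, which agrees with 1 − 1 + 0 = 0.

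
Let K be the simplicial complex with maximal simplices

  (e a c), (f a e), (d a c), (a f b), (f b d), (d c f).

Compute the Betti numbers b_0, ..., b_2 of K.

Order the vertices as a < b < c < d < e < f. Listing each simplex with vertices in this order, K has dimension 2 with simplices:

  0-simplices (6): a, b, c, d, e, f
  1-simplices (12): ab, ac, ad, ae, af, bd, bf, cd, ce, cf, df, ef
  2-simplices (6): abf, acd, ace, aef, bdf, cdf

giving chain groups C_0 ≅ Z^6, C_1 ≅ Z^12, C_2 ≅ Z^6.

∂_1: C_1 → C_0 sends each edge [p,q] (with p < q) to q − p.
As a 6×12 matrix over Z this has rank 5, with invariant factors (1,1,1,1,1).

Boundary ∂_2: C_2 → C_1 acts by ∂[p,q,r] = [q,r] − [p,r] + [p,q]. For instance
  ∂bdf = df − bf + bd,
  ∂ace = ce − ae + ac.
The 12×6 boundary matrix has rank 6 and Smith normal form diag(1,1,1,1,1,1).

Computing H_k = (kernel of ∂_k) / (image of ∂_{k+1}):

  H_0: rank C_0 − rank ∂_1 = 6 − 5 = 1, and the invariant factors of ∂_1 are all 1, so H_0 = Z.
  H_1: rank ker ∂_1 − rank ∂_2 = (12 − 5) − 6 = 1, and the invariant factors of ∂_2 are all 1, so H_1 = Z.
  H_2: rank ker ∂_2 − rank ∂_3 = (6 − 6) − 0 = 0, and there is no ∂_3, so H_2 = 0.

(K is a triangulation of the cylinder S^1 x I.)

Hence the Betti numbers are b_0 = 1, b_1 = 1, b_2 = 0.

b_0 = 1, b_1 = 1, b_2 = 0.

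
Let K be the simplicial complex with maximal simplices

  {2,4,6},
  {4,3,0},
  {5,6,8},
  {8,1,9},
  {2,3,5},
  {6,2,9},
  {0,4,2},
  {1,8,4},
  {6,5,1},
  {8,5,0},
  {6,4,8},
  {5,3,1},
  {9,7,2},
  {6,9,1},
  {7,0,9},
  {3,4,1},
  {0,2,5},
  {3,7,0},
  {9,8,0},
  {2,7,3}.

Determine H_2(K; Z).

Fix the vertex order 0 < 1 < 2 < 3 < 4 < 5 < 6 < 7 < 8 < 9 and write every simplex with vertices in increasing order. Then dim K = 2 and the simplices of K are:

  0-simplices (10): [0], [1], [2], [3], [4], [5], [6], [7], [8], [9]
  1-simplices (30): (30 of them)
  2-simplices (20): (20 of them)

so the chain groups are C_0 ≅ Z^10, C_1 ≅ Z^30, C_2 ≅ Z^20.

Boundary ∂_1: C_1 → C_0 is given by ∂[p,q] = [q] − [p]. For instance
  ∂[1,6] = [6] − [1].
The resulting 10×30 matrix has rank 9, and its Smith normal form has invariant factors (1,1,1,1,1,1,1,1,1).

∂_2: C_2 → C_1 sends each 2-simplex [p,q,r] to [q,r] − [p,r] + [p,q]. For instance
  ∂[5,6,8] = [6,8] − [5,8] + [5,6],
  ∂[0,3,7] = [3,7] − [0,7] + [0,3].
The 30×20 boundary matrix has rank 20 and Smith normal form diag(1,1,1,1,1,1,1,1,1,1,1,1,1,1,1,1,1,1,1,2).

Computing H_k = (kernel of ∂_k) / (image of ∂_{k+1}):

  H_2: rank ker ∂_2 − rank ∂_3 = (20 − 20) − 0 = 0, and there is no ∂_3, so H_2 = 0.

H_2 ≅ 0.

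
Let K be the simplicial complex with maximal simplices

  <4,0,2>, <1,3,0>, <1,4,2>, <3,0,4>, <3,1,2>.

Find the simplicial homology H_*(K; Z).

H_0 = Z,  H_1 = Z,  H_2 = 0.

We work with the vertex ordering 0 < 1 < 2 < 3 < 4. The simplices of K, each written with vertices in increasing order, are:

  0-simplices (5): [0], [1], [2], [3], [4]
  1-simplices (10): [0,1], [0,2], [0,3], [0,4], [1,2], [1,3], [1,4], [2,3], [2,4], [3,4]
  2-simplices (5): [0,1,3], [0,2,4], [0,3,4], [1,2,3], [1,2,4]

giving chain groups C_0 ≅ Z^5, C_1 ≅ Z^10, C_2 ≅ Z^5.

∂_1: C_1 → C_0 sends each edge [p,q] (with p < q) to q − p. For instance
  ∂[3,4] = [4] − [3].
As a 5×10 matrix over Z this has rank 4, with invariant factors (1,1,1,1).

∂_2: C_2 → C_1 sends each 2-simplex [p,q,r] to [q,r] − [p,r] + [p,q]. For instance
  ∂[0,3,4] = [3,4] − [0,4] + [0,3],
  ∂[0,2,4] = [2,4] − [0,4] + [0,2].
This gives a 10×5 integer matrix of rank 5; reducing to Smith normal form yields diagonal entries (1,1,1,1,1).

Reading off H_k = ker ∂_k / im ∂_{k+1}:

  H_0: rank C_0 − rank ∂_1 = 5 − 4 = 1, and the invariant factors of ∂_1 are all 1, so H_0 = Z.
  H_1: rank ker ∂_1 − rank ∂_2 = (10 − 4) − 5 = 1, and the invariant factors of ∂_2 are all 1, so H_1 = Z.
  H_2: rank ker ∂_2 − rank ∂_3 = (5 − 5) − 0 = 0, and there is no ∂_3, so H_2 = 0.

As a check, the Euler characteristic is 5 − 10 + 5 = 0, which agrees with 1 − 1 + 0 = 0.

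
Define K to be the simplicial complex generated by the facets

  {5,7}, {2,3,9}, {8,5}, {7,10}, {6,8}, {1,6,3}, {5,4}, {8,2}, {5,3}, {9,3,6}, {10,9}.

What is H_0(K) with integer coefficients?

H_0 ≅ Z.

Order the vertices as 1 < 2 < 3 < 4 < 5 < 6 < 7 < 8 < 9 < 10. Listing each simplex with vertices in this order, K has dimension 2 with simplices:

  0-simplices (10): [1], [2], [3], [4], [5], [6], [7], [8], [9], [10]
  1-simplices (15): [1,3], [1,6], [2,3], [2,8], [2,9], [3,5], [3,6], [3,9], [4,5], [5,7], [5,8], [6,8], [6,9], [7,10], [9,10]
  2-simplices (3): [1,3,6], [2,3,9], [3,6,9]

so the chain groups are C_0 ≅ Z^10, C_1 ≅ Z^15, C_2 ≅ Z^3.

∂_1: C_1 → C_0 maps an edge to its endpoints' difference, ∂[p,q] = q − p. For instance
  ∂[3,5] = [5] − [3].
The 10×15 boundary matrix has rank 9 and Smith normal form diag(1,1,1,1,1,1,1,1,1).

Boundary ∂_2: C_2 → C_1 acts by ∂[p,q,r] = [q,r] − [p,r] + [p,q]. For instance
  ∂[1,3,6] = [3,6] − [1,6] + [1,3],
  ∂[2,3,9] = [3,9] − [2,9] + [2,3].
As a 15×3 matrix over Z this has rank 3, with invariant factors (1,1,1).

Now H_k = ker ∂_k / im ∂_{k+1}, so:

  H_0: rank C_0 − rank ∂_1 = 10 − 9 = 1, and the invariant factors of ∂_1 are all 1, so H_0 = Z.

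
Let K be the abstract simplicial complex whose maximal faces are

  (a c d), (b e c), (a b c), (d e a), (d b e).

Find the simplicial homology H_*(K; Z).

Fix the vertex order a < b < c < d < e and write every simplex with vertices in increasing order. Then dim K = 2 and the simplices of K are:

  0-simplices (5): a, b, c, d, e
  1-simplices (10): ab, ac, ad, ae, bc, bd, be, cd, ce, de
  2-simplices (5): abc, acd, ade, bce, bde

giving chain groups C_0 ≅ Z^5, C_1 ≅ Z^10, C_2 ≅ Z^5.

Boundary ∂_1: C_1 → C_0 is given by ∂[p,q] = [q] − [p].
As a 5×10 matrix over Z this has rank 4, with invariant factors (1,1,1,1).

Boundary ∂_2: C_2 → C_1 sends each 2-simplex [p,q,r] to [q,r] − [p,r] + [p,q]. For instance
  ∂ade = de − ae + ad,
  ∂abc = bc − ac + ab.
As a 10×5 matrix over Z this has rank 5, with invariant factors (1,1,1,1,1).

Reading off H_k = ker ∂_k / im ∂_{k+1}:

  H_0: rank C_0 − rank ∂_1 = 5 − 4 = 1, and the invariant factors of ∂_1 are all 1, so H_0 = Z.
  H_1: rank ker ∂_1 − rank ∂_2 = (10 − 4) − 5 = 1, and the invariant factors of ∂_2 are all 1, so H_1 = Z.
  H_2: rank ker ∂_2 − rank ∂_3 = (5 − 5) − 0 = 0, and there is no ∂_3, so H_2 = 0.

H_0 = Z,  H_1 = Z,  H_2 = 0.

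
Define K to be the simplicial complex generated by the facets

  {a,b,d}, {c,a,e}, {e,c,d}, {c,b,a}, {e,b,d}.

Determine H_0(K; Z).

Fix the vertex order a < b < c < d < e and write every simplex with vertices in increasing order. Then dim K = 2 and the simplices of K are:

  0-simplices (5): a, b, c, d, e
  1-simplices (10): ab, ac, ad, ae, bc, bd, be, cd, ce, de
  2-simplices (5): abc, abd, ace, bde, cde

giving chain groups C_0 ≅ Z^5, C_1 ≅ Z^10, C_2 ≅ Z^5.

Boundary ∂_1: C_1 → C_0 is given by ∂[p,q] = [q] − [p]. For instance
  ∂cd = d − c.
This gives a 5×10 integer matrix of rank 4; reducing to Smith normal form yields diagonal entries (1,1,1,1).

Boundary ∂_2: C_2 → C_1 maps a triangle to the signed sum of its edges. For instance
  ∂cde = de − ce + cd,
  ∂abd = bd − ad + ab.
The resulting 10×5 matrix has rank 5, and its Smith normal form has invariant factors (1,1,1,1,1).

Now H_k = ker ∂_k / im ∂_{k+1}, so:

  H_0: rank C_0 − rank ∂_1 = 5 − 4 = 1, and the invariant factors of ∂_1 are all 1, so H_0 ≅ Z.

H_0 ≅ Z.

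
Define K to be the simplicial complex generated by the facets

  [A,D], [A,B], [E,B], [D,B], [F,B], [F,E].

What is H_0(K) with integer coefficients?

We work with the vertex ordering A < B < D < E < F. The simplices of K, each written with vertices in increasing order, are:

  0-simplices (5): A, B, D, E, F
  1-simplices (6): AB, AD, BD, BE, BF, EF

so the chain groups are C_0 ≅ Z^5, C_1 ≅ Z^6.

The boundary map ∂_1: C_1 → C_0 maps an edge to its endpoints' difference, ∂[p,q] = q − p.
The 5×6 boundary matrix has rank 4 and Smith normal form diag(1,1,1,1).

Now H_k = ker ∂_k / im ∂_{k+1}, so:

  H_0: rank C_0 − rank ∂_1 = 5 − 4 = 1, and the invariant factors of ∂_1 are all 1, so H_0 = Z.

H_0 ≅ Z.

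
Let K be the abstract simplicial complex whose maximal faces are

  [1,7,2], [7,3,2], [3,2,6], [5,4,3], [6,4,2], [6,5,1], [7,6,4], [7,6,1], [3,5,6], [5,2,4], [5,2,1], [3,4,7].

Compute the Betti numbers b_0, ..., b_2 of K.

K has 7 vertices, 18 edges, 12 triangles.
rank ∂_0 = 0, rank ∂_1 = 6 ⇒ b_0 = 7 − 0 − 6 = 1; all invariant factors of ∂_1 are 1 so no torsion. So H_0 ≅ Z.
rank ∂_1 = 6, rank ∂_2 = 12 ⇒ b_1 = 18 − 6 − 12 = 0; ∂_2 has invariant factor(s) [2] giving torsion. So H_1 ≅ Z_2.
rank ∂_2 = 12, rank ∂_3 = 0 ⇒ b_2 = 12 − 12 − 0 = 0. So H_2 ≅ 0.

b_0 = 1, b_1 = 0, b_2 = 0.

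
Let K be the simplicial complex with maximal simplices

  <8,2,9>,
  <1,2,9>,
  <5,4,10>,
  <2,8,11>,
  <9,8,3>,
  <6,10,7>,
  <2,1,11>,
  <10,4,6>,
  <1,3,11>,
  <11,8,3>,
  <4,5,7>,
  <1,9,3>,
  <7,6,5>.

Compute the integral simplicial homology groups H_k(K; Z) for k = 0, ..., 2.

H_0 = Z^2,  H_1 = Z,  H_2 = Z.

Fix the vertex order 1 < 2 < 3 < 4 < 5 < 6 < 7 < 8 < 9 < 10 < 11 and write every simplex with vertices in increasing order. Then dim K = 2 and the simplices of K are:

  0-simplices (11): [1], [2], [3], [4], [5], [6], [7], [8], [9], [10], [11]
  1-simplices (22): [1,2], [1,3], [1,9], [1,11], [2,8], [2,9], [2,11], [3,8], [3,9], [3,11], [4,5], [4,6], [4,7], [4,10], [5,6], [5,7], [5,10], [6,7], [6,10], [7,10], [8,9], [8,11]
  2-simplices (13): [1,2,9], [1,2,11], [1,3,9], [1,3,11], [2,8,9], [2,8,11], [3,8,9], [3,8,11], [4,5,7], [4,5,10], [4,6,10], [5,6,7], [6,7,10]

giving chain groups C_0 ≅ Z^11, C_1 ≅ Z^22, C_2 ≅ Z^13.

∂_1: C_1 → C_0 maps an edge to its endpoints' difference, ∂[p,q] = q − p.
The resulting 11×22 matrix has rank 9, and its Smith normal form has invariant factors (1,1,1,1,1,1,1,1,1).

Boundary ∂_2: C_2 → C_1 sends each 2-simplex [p,q,r] to [q,r] − [p,r] + [p,q]. For instance
  ∂[1,2,9] = [2,9] − [1,9] + [1,2],
  ∂[1,3,11] = [3,11] − [1,11] + [1,3].
As a 22×13 matrix over Z this has rank 12, with invariant factors (1,1,1,1,1,1,1,1,1,1,1,1).

Now H_k = ker ∂_k / im ∂_{k+1}, so:

  H_0: rank C_0 − rank ∂_1 = 11 − 9 = 2, and the invariant factors of ∂_1 are all 1, so H_0 = Z^2.
  H_1: rank ker ∂_1 − rank ∂_2 = (22 − 9) − 12 = 1, and the invariant factors of ∂_2 are all 1, so H_1 = Z.
  H_2: rank ker ∂_2 − rank ∂_3 = (13 − 12) − 0 = 1, and there is no ∂_3, so H_2 = Z.

As a check, the Euler characteristic is 11 − 22 + 13 = 2, which agrees with 2 − 1 + 1 = 2.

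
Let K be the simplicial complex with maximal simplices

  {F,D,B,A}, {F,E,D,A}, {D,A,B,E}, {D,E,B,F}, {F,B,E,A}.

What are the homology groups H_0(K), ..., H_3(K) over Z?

Take the total order A < B < D < E < F on the vertex set. Then K (dimension 3) consists of the simplices:

  0-simplices (5): A, B, D, E, F
  1-simplices (10): AB, AD, AE, AF, BD, BE, BF, DE, DF, EF
  2-simplices (10): ABD, ABE, ABF, ADE, ADF, AEF, BDE, BDF, BEF, DEF
  3-simplices (5): ABDE, ABDF, ABEF, ADEF, BDEF

Hence C_0 ≅ Z^5, C_1 ≅ Z^10, C_2 ≅ Z^10, C_3 ≅ Z^5.

Boundary ∂_1: C_1 → C_0 sends each edge [p,q] (with p < q) to q − p.
As a 5×10 matrix over Z this has rank 4, with invariant factors (1,1,1,1).

The boundary map ∂_2: C_2 → C_1 maps a triangle to the signed sum of its edges. For instance
  ∂ABD = BD − AD + AB,
  ∂ABF = BF − AF + AB.
The resulting 10×10 matrix has rank 6, and its Smith normal form has invariant factors (1,1,1,1,1,1).

∂_3: C_3 → C_2 sends each 3-simplex σ to the alternating sum Σ_i (−1)^i (σ with its i-th vertex removed). For instance
  ∂ADEF = DEF − AEF + ADF − ADE,
  ∂ABEF = BEF − AEF + ABF − ABE.
The 10×5 boundary matrix has rank 4 and Smith normal form diag(1,1,1,1).

Reading off H_k = ker ∂_k / im ∂_{k+1}:

  H_0: rank C_0 − rank ∂_1 = 5 − 4 = 1, and the invariant factors of ∂_1 are all 1, so H_0 ≅ Z.
  H_1: rank ker ∂_1 − rank ∂_2 = (10 − 4) − 6 = 0, and the invariant factors of ∂_2 are all 1, so H_1 ≅ 0.
  H_2: rank ker ∂_2 − rank ∂_3 = (10 − 6) − 4 = 0, and the invariant factors of ∂_3 are all 1, so H_2 ≅ 0.
  H_3: rank ker ∂_3 − rank ∂_4 = (5 − 4) − 0 = 1, and there is no ∂_4, so H_3 ≅ Z.

H_0 = Z,  H_1 = 0,  H_2 = 0,  H_3 = Z.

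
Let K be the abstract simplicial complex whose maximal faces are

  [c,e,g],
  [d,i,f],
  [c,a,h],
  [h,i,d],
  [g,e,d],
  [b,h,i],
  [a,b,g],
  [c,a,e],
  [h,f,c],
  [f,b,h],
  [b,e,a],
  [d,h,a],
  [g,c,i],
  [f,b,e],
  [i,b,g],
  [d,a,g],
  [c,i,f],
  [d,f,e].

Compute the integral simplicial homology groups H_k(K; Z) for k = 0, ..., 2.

We work with the vertex ordering a < b < c < d < e < f < g < h < i. The simplices of K, each written with vertices in increasing order, are:

  0-simplices (9): a, b, c, d, e, f, g, h, i
  1-simplices (27): ab, ac, ad, ae, ag, ah, be, bf, bg, bh, bi, ce, cf, cg, ch, ci, de, df, dg, dh, di, ef, eg, fh, fi, gi, hi
  2-simplices (18): abe, abg, ace, ach, adg, adh, bef, bfh, bgi, bhi, ceg, cfh, cfi, cgi, def, deg, dfi, dhi

Hence C_0 ≅ Z^9, C_1 ≅ Z^27, C_2 ≅ Z^18.

Boundary ∂_1: C_1 → C_0 sends each edge [p,q] (with p < q) to q − p.
As a 9×27 matrix over Z this has rank 8, with invariant factors (1,1,1,1,1,1,1,1).

Boundary ∂_2: C_2 → C_1 sends each 2-simplex [p,q,r] to [q,r] − [p,r] + [p,q]. For instance
  ∂adh = dh − ah + ad,
  ∂ceg = eg − cg + ce.
This gives a 27×18 integer matrix of rank 18; reducing to Smith normal form yields diagonal entries (1,1,1,1,1,1,1,1,1,1,1,1,1,1,1,1,1,2).

Reading off H_k = ker ∂_k / im ∂_{k+1}:

  H_0: rank C_0 − rank ∂_1 = 9 − 8 = 1, and the invariant factors of ∂_1 are all 1, so H_0 = Z.
  H_1: rank ker ∂_1 − rank ∂_2 = (27 − 8) − 18 = 1, and ∂_2 has invariant factor 2 > 1, so H_1 = Z ⊕ Z/2.
  H_2: rank ker ∂_2 − rank ∂_3 = (18 − 18) − 0 = 0, and there is no ∂_3, so H_2 = 0.

As a check, the Euler characteristic is 9 − 27 + 18 = 0, which agrees with 1 − 1 + 0 = 0.
(K is a triangulation of the Klein bottle.)

H_0 = Z,  H_1 = Z ⊕ Z/2,  H_2 = 0.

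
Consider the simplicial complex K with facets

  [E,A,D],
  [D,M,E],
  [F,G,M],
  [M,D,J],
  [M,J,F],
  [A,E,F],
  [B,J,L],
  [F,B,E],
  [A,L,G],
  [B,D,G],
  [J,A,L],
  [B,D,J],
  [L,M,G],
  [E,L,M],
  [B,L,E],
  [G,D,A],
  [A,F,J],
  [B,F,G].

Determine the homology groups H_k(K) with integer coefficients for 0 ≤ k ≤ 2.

Order the vertices as A < B < D < E < F < G < J < L < M. Listing each simplex with vertices in this order, K has dimension 2 with simplices:

  0-simplices (9): A, B, D, E, F, G, J, L, M
  1-simplices (27): AD, AE, AF, AG, AJ, AL, BD, BE, BF, BG, BJ, BL, DE, DG, DJ, DM, EF, EL, EM, FG, FJ, FM, GL, GM, JL, JM, LM
  2-simplices (18): ADE, ADG, AEF, AFJ, AGL, AJL, BDG, BDJ, BEF, BEL, BFG, BJL, DEM, DJM, ELM, FGM, FJM, GLM

so the chain groups are C_0 ≅ Z^9, C_1 ≅ Z^27, C_2 ≅ Z^18.

Boundary ∂_1: C_1 → C_0 maps an edge to its endpoints' difference, ∂[p,q] = q − p. For instance
  ∂JL = L − J.
The 9×27 boundary matrix has rank 8 and Smith normal form diag(1,1,1,1,1,1,1,1).

∂_2: C_2 → C_1 acts by ∂[p,q,r] = [q,r] − [p,r] + [p,q]. For instance
  ∂AEF = EF − AF + AE,
  ∂BJL = JL − BL + BJ.
This gives a 27×18 integer matrix of rank 17; reducing to Smith normal form yields diagonal entries (1,1,1,1,1,1,1,1,1,1,1,1,1,1,1,1,1).

From H_k ≅ ker(∂_k) / im(∂_{k+1}) we obtain:

  H_0: rank C_0 − rank ∂_1 = 9 − 8 = 1, and the invariant factors of ∂_1 are all 1, so H_0 = Z.
  H_1: rank ker ∂_1 − rank ∂_2 = (27 − 8) − 17 = 2, and the invariant factors of ∂_2 are all 1, so H_1 = Z^2.
  H_2: rank ker ∂_2 − rank ∂_3 = (18 − 17) − 0 = 1, and there is no ∂_3, so H_2 = Z.

(K is a triangulation of the torus T^2.)

H_0 = Z,  H_1 = Z^2,  H_2 = Z.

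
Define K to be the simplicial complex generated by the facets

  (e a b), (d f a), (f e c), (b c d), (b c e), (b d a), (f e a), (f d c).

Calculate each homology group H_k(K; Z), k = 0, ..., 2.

H_0 ≅ Z,  H_1 = 0,  H_2 ≅ Z.

K has 6 vertices, 12 edges, 8 triangles.
rank ∂_0 = 0, rank ∂_1 = 5 ⇒ b_0 = 6 − 0 − 5 = 1; all invariant factors of ∂_1 are 1 so no torsion. So H_0 ≅ Z.
rank ∂_1 = 5, rank ∂_2 = 7 ⇒ b_1 = 12 − 5 − 7 = 0; all invariant factors of ∂_2 are 1 so no torsion. So H_1 ≅ 0.
rank ∂_2 = 7, rank ∂_3 = 0 ⇒ b_2 = 8 − 7 − 0 = 1. So H_2 ≅ Z.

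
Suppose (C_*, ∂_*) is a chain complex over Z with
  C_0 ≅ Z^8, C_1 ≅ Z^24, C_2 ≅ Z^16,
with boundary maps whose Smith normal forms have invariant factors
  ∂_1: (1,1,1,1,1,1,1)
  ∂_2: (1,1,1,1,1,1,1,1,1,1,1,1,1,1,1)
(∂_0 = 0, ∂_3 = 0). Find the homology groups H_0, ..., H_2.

H_0: b_0 = 8 − 0 − 7 = 1; torsion from ∂_1 factors > 1: none. So H_0 = Z.
H_1: b_1 = 24 − 7 − 15 = 2; torsion from ∂_2 factors > 1: none. So H_1 = Z^2.
H_2: b_2 = 16 − 15 − 0 = 1; torsion from ∂_3 factors > 1: none. So H_2 = Z.

H_0 = Z,  H_1 = Z^2,  H_2 = Z.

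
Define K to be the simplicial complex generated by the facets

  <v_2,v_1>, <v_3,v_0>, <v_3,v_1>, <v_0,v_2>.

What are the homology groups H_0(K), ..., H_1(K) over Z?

H_0 = Z,  H_1 = Z.

Take the total order v_0 < v_1 < v_2 < v_3 on the vertex set. Then K (dimension 1) consists of the simplices:

  0-simplices (4): [v_0], [v_1], [v_2], [v_3]
  1-simplices (4): [v_0,v_2], [v_0,v_3], [v_1,v_2], [v_1,v_3]

giving chain groups C_0 ≅ Z^4, C_1 ≅ Z^4.

The boundary map ∂_1: C_1 → C_0 sends each edge [p,q] (with p < q) to q − p. For instance
  ∂[v_0,v_3] = [v_3] − [v_0].
As a 4×4 matrix over Z this has rank 3, with invariant factors (1,1,1).

From H_k ≅ ker(∂_k) / im(∂_{k+1}) we obtain:

  H_0: rank C_0 − rank ∂_1 = 4 − 3 = 1, and the invariant factors of ∂_1 are all 1, so H_0 ≅ Z.
  H_1: rank ker ∂_1 − rank ∂_2 = (4 − 3) − 0 = 1, and there is no ∂_2, so H_1 ≅ Z.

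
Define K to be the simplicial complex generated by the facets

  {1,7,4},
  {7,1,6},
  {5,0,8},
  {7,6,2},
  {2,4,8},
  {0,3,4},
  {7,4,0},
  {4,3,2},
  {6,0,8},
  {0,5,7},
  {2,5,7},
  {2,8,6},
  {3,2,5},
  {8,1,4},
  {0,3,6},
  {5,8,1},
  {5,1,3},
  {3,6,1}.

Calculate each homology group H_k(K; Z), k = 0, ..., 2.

Take the total order 0 < 1 < 2 < 3 < 4 < 5 < 6 < 7 < 8 on the vertex set. Then K (dimension 2) consists of the simplices:

  0-simplices (9): [0], [1], [2], [3], [4], [5], [6], [7], [8]
  1-simplices (27): (27 of them)
  2-simplices (18): [0,3,4], [0,3,6], [0,4,7], [0,5,7], [0,5,8], [0,6,8], [1,3,5], [1,3,6], [1,4,7], [1,4,8], [1,5,8], [1,6,7], [2,3,4], [2,3,5], [2,4,8], [2,5,7], [2,6,7], [2,6,8]

so the chain groups are C_0 ≅ Z^9, C_1 ≅ Z^27, C_2 ≅ Z^18.

∂_1: C_1 → C_0 sends each edge [p,q] (with p < q) to q − p. For instance
  ∂[2,5] = [5] − [2].
This gives a 9×27 integer matrix of rank 8; reducing to Smith normal form yields diagonal entries (1,1,1,1,1,1,1,1).

∂_2: C_2 → C_1 acts by ∂[p,q,r] = [q,r] − [p,r] + [p,q]. For instance
  ∂[2,6,7] = [6,7] − [2,7] + [2,6],
  ∂[0,5,8] = [5,8] − [0,8] + [0,5].
This gives a 27×18 integer matrix of rank 17; reducing to Smith normal form yields diagonal entries (1,1,1,1,1,1,1,1,1,1,1,1,1,1,1,1,1).

Now H_k = ker ∂_k / im ∂_{k+1}, so:

  H_0: rank C_0 − rank ∂_1 = 9 − 8 = 1, and the invariant factors of ∂_1 are all 1, so H_0 ≅ Z.
  H_1: rank ker ∂_1 − rank ∂_2 = (27 − 8) − 17 = 2, and the invariant factors of ∂_2 are all 1, so H_1 ≅ Z^2.
  H_2: rank ker ∂_2 − rank ∂_3 = (18 − 17) − 0 = 1, and there is no ∂_3, so H_2 ≅ Z.

H_0 = Z,  H_1 = Z^2,  H_2 = Z.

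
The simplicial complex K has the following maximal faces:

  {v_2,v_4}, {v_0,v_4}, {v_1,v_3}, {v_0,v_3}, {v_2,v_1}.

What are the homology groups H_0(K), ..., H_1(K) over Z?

H_0 ≅ Z,  H_1 ≅ Z.

K has 5 vertices, 5 edges.
rank ∂_0 = 0, rank ∂_1 = 4 ⇒ b_0 = 5 − 0 − 4 = 1; all invariant factors of ∂_1 are 1 so no torsion. So H_0 = Z.
rank ∂_1 = 4, rank ∂_2 = 0 ⇒ b_1 = 5 − 4 − 0 = 1. So H_1 = Z.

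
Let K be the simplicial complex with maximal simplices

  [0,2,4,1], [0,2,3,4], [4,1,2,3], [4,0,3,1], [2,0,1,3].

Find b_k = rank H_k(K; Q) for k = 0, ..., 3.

We work with the vertex ordering 0 < 1 < 2 < 3 < 4. The simplices of K, each written with vertices in increasing order, are:

  0-simplices (5): [0], [1], [2], [3], [4]
  1-simplices (10): [0,1], [0,2], [0,3], [0,4], [1,2], [1,3], [1,4], [2,3], [2,4], [3,4]
  2-simplices (10): [0,1,2], [0,1,3], [0,1,4], [0,2,3], [0,2,4], [0,3,4], [1,2,3], [1,2,4], [1,3,4], [2,3,4]
  3-simplices (5): [0,1,2,3], [0,1,2,4], [0,1,3,4], [0,2,3,4], [1,2,3,4]

Hence C_0 ≅ Z^5, C_1 ≅ Z^10, C_2 ≅ Z^10, C_3 ≅ Z^5.

Boundary ∂_1: C_1 → C_0 is given by ∂[p,q] = [q] − [p]. For instance
  ∂[0,2] = [2] − [0].
The resulting 5×10 matrix has rank 4, and its Smith normal form has invariant factors (1,1,1,1).

∂_2: C_2 → C_1 sends each 2-simplex [p,q,r] to [q,r] − [p,r] + [p,q]. For instance
  ∂[0,1,4] = [1,4] − [0,4] + [0,1],
  ∂[1,2,4] = [2,4] − [1,4] + [1,2].
This gives a 10×10 integer matrix of rank 6; reducing to Smith normal form yields diagonal entries (1,1,1,1,1,1).

Boundary ∂_3: C_3 → C_2 sends each 3-simplex σ to the alternating sum Σ_i (−1)^i (σ with its i-th vertex removed). For instance
  ∂[1,2,3,4] = [2,3,4] − [1,3,4] + [1,2,4] − [1,2,3],
  ∂[0,1,3,4] = [1,3,4] − [0,3,4] + [0,1,4] − [0,1,3].
The resulting 10×5 matrix has rank 4, and its Smith normal form has invariant factors (1,1,1,1).

Now H_k = ker ∂_k / im ∂_{k+1}, so:

  H_0: rank C_0 − rank ∂_1 = 5 − 4 = 1, and the invariant factors of ∂_1 are all 1, so H_0 = Z.
  H_1: rank ker ∂_1 − rank ∂_2 = (10 − 4) − 6 = 0, and the invariant factors of ∂_2 are all 1, so H_1 = 0.
  H_2: rank ker ∂_2 − rank ∂_3 = (10 − 6) − 4 = 0, and the invariant factors of ∂_3 are all 1, so H_2 = 0.
  H_3: rank ker ∂_3 − rank ∂_4 = (5 − 4) − 0 = 1, and there is no ∂_4, so H_3 = Z.

Hence the Betti numbers are b_0 = 1, b_1 = 0, b_2 = 0, b_3 = 1.

b_0 = 1, b_1 = 0, b_2 = 0, b_3 = 1.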